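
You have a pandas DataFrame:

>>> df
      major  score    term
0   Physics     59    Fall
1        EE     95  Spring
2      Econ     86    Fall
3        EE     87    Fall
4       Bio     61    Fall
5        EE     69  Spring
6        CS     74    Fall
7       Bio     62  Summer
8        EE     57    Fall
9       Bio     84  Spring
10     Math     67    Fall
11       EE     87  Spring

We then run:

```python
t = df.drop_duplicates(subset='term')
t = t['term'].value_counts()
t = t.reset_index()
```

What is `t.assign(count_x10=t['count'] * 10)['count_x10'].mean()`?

drop duplicate term (keep=first):
     major  score    term
0  Physics     59    Fall
1       EE     95  Spring
7      Bio     62  Summer
value_counts of term:
term
Fall      1
Spring    1
Summer    1
Name: count, dtype: int64
reset_index():
     term  count
0    Fall      1
1  Spring      1
2  Summer      1
add column count_x10 = t['count'] * 10:
     term  count  count_x10
0    Fall      1         10
1  Spring      1         10
2  Summer      1         10
The mean of column 'count_x10' is 10.0.

10.0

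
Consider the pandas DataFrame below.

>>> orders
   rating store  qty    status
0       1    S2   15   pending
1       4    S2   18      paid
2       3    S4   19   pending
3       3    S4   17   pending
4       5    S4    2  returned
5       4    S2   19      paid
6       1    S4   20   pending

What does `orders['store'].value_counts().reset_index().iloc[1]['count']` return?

3

value_counts of store:
store
S4    4
S2    3
Name: count, dtype: int64
reset_index():
  store  count
0    S4      4
1    S2      3
Then the value at position 1, column 'count': 3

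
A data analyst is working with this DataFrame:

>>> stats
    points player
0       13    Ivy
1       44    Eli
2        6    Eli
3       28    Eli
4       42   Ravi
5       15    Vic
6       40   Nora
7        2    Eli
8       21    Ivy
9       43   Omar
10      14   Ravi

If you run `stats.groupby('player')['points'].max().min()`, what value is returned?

15

group by player, max of points:
player
Eli     44
Ivy     21
Nora    40
Omar    43
Ravi    42
Vic     15
Name: points, dtype: int64
Then the min of the resulting series: 15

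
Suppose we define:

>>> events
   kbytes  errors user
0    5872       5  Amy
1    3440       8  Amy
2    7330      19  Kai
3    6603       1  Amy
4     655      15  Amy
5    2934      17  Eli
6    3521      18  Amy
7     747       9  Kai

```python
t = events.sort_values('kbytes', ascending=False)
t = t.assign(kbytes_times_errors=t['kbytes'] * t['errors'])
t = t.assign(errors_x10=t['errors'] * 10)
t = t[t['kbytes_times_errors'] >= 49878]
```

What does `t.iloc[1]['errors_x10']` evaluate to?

sort by kbytes descending:
   kbytes  errors user
2    7330      19  Kai
3    6603       1  Amy
0    5872       5  Amy
6    3521      18  Amy
1    3440       8  Amy
5    2934      17  Eli
7     747       9  Kai
4     655      15  Amy
add column kbytes_times_errors = t['kbytes'] * t['errors']:
   kbytes  errors user  kbytes_times_errors
2    7330      19  Kai               139270
3    6603       1  Amy                 6603
0    5872       5  Amy                29360
6    3521      18  Amy                63378
1    3440       8  Amy                27520
5    2934      17  Eli                49878
7     747       9  Kai                 6723
4     655      15  Amy                 9825
add column errors_x10 = t['errors'] * 10:
   kbytes  errors user  kbytes_times_errors  errors_x10
2    7330      19  Kai               139270         190
3    6603       1  Amy                 6603          10
0    5872       5  Amy                29360          50
6    3521      18  Amy                63378         180
1    3440       8  Amy                27520          80
5    2934      17  Eli                49878         170
7     747       9  Kai                 6723          90
4     655      15  Amy                 9825         150
filter rows where kbytes_times_errors >= 49878:
   kbytes  errors user  kbytes_times_errors  errors_x10
2    7330      19  Kai               139270         190
6    3521      18  Amy                63378         180
5    2934      17  Eli                49878         170

180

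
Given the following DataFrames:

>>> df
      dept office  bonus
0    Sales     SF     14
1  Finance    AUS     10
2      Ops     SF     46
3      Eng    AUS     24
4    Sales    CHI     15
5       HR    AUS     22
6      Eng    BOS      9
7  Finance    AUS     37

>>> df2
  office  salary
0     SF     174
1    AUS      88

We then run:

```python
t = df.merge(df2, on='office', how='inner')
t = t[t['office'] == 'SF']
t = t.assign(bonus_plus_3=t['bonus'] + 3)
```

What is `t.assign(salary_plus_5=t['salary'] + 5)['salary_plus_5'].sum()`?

merge on 'office' (how='inner') → 6 rows:
      dept office  bonus  salary
0    Sales     SF     14     174
1  Finance    AUS     10      88
2      Ops     SF     46     174
3      Eng    AUS     24      88
4       HR    AUS     22      88
5  Finance    AUS     37      88
filter rows where office == 'SF':
    dept office  bonus  salary
0  Sales     SF     14     174
2    Ops     SF     46     174
add column bonus_plus_3 = t['bonus'] + 3:
    dept office  bonus  salary  bonus_plus_3
0  Sales     SF     14     174            17
2    Ops     SF     46     174            49
add column salary_plus_5 = t['salary'] + 5:
    dept office  bonus  salary  bonus_plus_3  salary_plus_5
0  Sales     SF     14     174            17            179
2    Ops     SF     46     174            49            179

358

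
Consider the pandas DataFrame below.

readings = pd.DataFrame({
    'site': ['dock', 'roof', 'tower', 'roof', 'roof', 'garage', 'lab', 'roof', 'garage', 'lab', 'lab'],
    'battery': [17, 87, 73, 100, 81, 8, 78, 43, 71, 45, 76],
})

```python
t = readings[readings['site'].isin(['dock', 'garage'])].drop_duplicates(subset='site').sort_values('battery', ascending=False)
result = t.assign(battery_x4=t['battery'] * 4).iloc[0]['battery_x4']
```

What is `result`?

68

filter rows where site in ['dock', 'garage']:
     site  battery
0    dock       17
5  garage        8
8  garage       71
drop duplicate site (keep=first):
     site  battery
0    dock       17
5  garage        8
sort by battery descending:
     site  battery
0    dock       17
5  garage        8
add column battery_x4 = t['battery'] * 4:
     site  battery  battery_x4
0    dock       17          68
5  garage        8          32
value at position 0, column 'battery_x4' → 68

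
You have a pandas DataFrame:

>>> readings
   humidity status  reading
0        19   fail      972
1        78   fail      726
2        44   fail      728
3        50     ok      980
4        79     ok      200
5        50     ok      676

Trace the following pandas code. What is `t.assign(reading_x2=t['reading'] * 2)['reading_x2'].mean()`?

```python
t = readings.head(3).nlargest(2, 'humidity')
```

take first 3 rows:
   humidity status  reading
0        19   fail      972
1        78   fail      726
2        44   fail      728
take 2 rows with largest humidity:
   humidity status  reading
1        78   fail      726
2        44   fail      728
add column reading_x2 = t['reading'] * 2:
   humidity status  reading  reading_x2
1        78   fail      726        1452
2        44   fail      728        1456
The mean of column 'reading_x2' is 1454.0.

1454.0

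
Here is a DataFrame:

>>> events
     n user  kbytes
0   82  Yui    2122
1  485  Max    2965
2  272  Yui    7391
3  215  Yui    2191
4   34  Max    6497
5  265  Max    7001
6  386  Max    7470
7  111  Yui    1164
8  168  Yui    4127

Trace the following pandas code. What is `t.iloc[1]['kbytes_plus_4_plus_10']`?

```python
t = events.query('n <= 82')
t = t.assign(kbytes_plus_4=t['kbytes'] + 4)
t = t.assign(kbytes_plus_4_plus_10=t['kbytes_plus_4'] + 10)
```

filter rows where n <= 82:
    n user  kbytes
0  82  Yui    2122
4  34  Max    6497
add column kbytes_plus_4 = t['kbytes'] + 4:
    n user  kbytes  kbytes_plus_4
0  82  Yui    2122           2126
4  34  Max    6497           6501
add column kbytes_plus_4_plus_10 = t['kbytes_plus_4'] + 10:
    n user  kbytes  kbytes_plus_4  kbytes_plus_4_plus_10
0  82  Yui    2122           2126                   2136
4  34  Max    6497           6501                   6511

6511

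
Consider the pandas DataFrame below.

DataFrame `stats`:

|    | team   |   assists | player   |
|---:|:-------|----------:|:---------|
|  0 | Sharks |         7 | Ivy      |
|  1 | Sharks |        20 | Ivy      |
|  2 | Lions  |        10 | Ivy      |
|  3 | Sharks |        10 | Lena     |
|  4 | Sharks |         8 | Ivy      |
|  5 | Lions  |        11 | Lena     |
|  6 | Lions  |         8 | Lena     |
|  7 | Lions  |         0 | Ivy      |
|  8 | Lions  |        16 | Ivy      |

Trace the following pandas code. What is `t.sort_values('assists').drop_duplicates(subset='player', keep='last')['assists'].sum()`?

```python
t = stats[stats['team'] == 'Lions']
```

filter rows where team == 'Lions':
    team  assists player
2  Lions       10    Ivy
5  Lions       11   Lena
6  Lions        8   Lena
7  Lions        0    Ivy
8  Lions       16    Ivy
sort by assists:
    team  assists player
7  Lions        0    Ivy
6  Lions        8   Lena
2  Lions       10    Ivy
5  Lions       11   Lena
8  Lions       16    Ivy
drop duplicate player (keep=last):
    team  assists player
5  Lions       11   Lena
8  Lions       16    Ivy

27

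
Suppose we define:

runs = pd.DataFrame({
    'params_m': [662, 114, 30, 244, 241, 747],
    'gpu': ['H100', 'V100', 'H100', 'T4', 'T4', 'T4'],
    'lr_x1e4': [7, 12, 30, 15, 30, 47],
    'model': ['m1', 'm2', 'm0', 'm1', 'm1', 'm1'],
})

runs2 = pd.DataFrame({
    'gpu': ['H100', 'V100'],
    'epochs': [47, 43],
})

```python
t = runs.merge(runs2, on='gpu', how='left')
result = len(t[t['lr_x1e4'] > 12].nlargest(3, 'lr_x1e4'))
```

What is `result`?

3

merge on 'gpu' (how='left') → 6 rows:
   params_m   gpu  lr_x1e4 model  epochs
0       662  H100        7    m1    47.0
1       114  V100       12    m2    43.0
2        30  H100       30    m0    47.0
3       244    T4       15    m1     NaN
4       241    T4       30    m1     NaN
5       747    T4       47    m1     NaN
filter rows where lr_x1e4 > 12:
   params_m   gpu  lr_x1e4 model  epochs
2        30  H100       30    m0    47.0
3       244    T4       15    m1     NaN
4       241    T4       30    m1     NaN
5       747    T4       47    m1     NaN
take 3 rows with largest lr_x1e4:
   params_m   gpu  lr_x1e4 model  epochs
5       747    T4       47    m1     NaN
2        30  H100       30    m0    47.0
4       241    T4       30    m1     NaN
Taking the number of rows gives 3.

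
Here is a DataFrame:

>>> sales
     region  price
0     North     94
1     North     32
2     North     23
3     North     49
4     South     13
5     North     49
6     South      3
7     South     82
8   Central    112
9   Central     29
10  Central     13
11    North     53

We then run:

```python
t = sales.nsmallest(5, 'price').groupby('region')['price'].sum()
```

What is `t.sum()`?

take 5 rows with smallest price:
     region  price
6     South      3
4     South     13
10  Central     13
2     North     23
9   Central     29
group by region, sum of price:
region
Central    42
North      23
South      16
Name: price, dtype: int64

81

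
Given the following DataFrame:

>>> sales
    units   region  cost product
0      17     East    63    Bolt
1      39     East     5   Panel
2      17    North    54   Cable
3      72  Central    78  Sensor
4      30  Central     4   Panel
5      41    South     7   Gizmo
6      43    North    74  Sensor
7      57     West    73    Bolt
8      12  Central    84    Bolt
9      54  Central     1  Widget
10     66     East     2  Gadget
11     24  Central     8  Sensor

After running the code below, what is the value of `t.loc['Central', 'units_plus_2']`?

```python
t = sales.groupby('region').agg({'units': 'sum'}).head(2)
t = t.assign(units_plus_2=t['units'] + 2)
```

group by region, sum of units:
         units
region        
Central    192
East       122
North       60
South       41
West        57
take first 2 rows:
         units
region        
Central    192
East       122
add column units_plus_2 = t['units'] + 2:
         units  units_plus_2
region                      
Central    192           194
East       122           124
The value at row 'Central', column 'units_plus_2' is 194.

194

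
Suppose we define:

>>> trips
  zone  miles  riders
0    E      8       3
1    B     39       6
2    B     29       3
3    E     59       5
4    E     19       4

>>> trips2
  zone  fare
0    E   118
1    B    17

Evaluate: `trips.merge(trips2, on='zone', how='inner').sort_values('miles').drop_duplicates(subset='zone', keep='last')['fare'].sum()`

merge on 'zone' (how='inner') → 5 rows:
  zone  miles  riders  fare
0    E      8       3   118
1    B     39       6    17
2    B     29       3    17
3    E     59       5   118
4    E     19       4   118
sort by miles:
  zone  miles  riders  fare
0    E      8       3   118
4    E     19       4   118
2    B     29       3    17
1    B     39       6    17
3    E     59       5   118
drop duplicate zone (keep=last):
  zone  miles  riders  fare
1    B     39       6    17
3    E     59       5   118
Finally, sum of column 'fare' = 135.

135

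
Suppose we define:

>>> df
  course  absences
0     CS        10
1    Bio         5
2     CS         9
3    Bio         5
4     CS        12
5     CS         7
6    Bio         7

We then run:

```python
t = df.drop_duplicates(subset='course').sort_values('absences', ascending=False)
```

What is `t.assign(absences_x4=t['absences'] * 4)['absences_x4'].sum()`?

60

drop duplicate course (keep=first):
  course  absences
0     CS        10
1    Bio         5
sort by absences descending:
  course  absences
0     CS        10
1    Bio         5
add column absences_x4 = t['absences'] * 4:
  course  absences  absences_x4
0     CS        10           40
1    Bio         5           20
Taking the sum of column 'absences_x4' gives 60.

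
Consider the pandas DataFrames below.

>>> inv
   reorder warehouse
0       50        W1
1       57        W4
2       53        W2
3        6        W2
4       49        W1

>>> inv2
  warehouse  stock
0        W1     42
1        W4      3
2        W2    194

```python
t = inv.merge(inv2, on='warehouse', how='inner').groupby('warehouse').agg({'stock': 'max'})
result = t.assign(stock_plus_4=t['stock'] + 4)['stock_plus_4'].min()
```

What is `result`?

7

merge on 'warehouse' (how='inner') → 5 rows:
   reorder warehouse  stock
0       50        W1     42
1       57        W4      3
2       53        W2    194
3        6        W2    194
4       49        W1     42
group by warehouse, max of stock:
           stock
warehouse       
W1            42
W2           194
W4             3
add column stock_plus_4 = t['stock'] + 4:
           stock  stock_plus_4
warehouse                     
W1            42            46
W2           194           198
W4             3             7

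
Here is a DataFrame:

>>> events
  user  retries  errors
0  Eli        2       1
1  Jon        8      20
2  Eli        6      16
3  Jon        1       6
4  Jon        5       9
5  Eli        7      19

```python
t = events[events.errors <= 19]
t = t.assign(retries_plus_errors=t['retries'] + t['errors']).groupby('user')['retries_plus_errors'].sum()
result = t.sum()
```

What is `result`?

filter rows where errors <= 19:
  user  retries  errors
0  Eli        2       1
2  Eli        6      16
3  Jon        1       6
4  Jon        5       9
5  Eli        7      19
add column retries_plus_errors = t['retries'] + t['errors']:
  user  retries  errors  retries_plus_errors
0  Eli        2       1                    3
2  Eli        6      16                   22
3  Jon        1       6                    7
4  Jon        5       9                   14
5  Eli        7      19                   26
group by user, sum of retries_plus_errors:
user
Eli    51
Jon    21
Name: retries_plus_errors, dtype: int64
Then the sum of the resulting series: 72

72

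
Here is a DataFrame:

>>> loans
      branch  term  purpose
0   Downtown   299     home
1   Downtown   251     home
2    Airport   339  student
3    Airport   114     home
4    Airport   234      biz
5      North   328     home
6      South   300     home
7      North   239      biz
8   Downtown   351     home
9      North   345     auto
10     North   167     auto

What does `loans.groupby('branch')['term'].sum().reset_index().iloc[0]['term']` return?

687

group by branch, sum of term:
branch
Airport      687
Downtown     901
North       1079
South        300
Name: term, dtype: int64
reset_index():
     branch  term
0   Airport   687
1  Downtown   901
2     North  1079
3     South   300
So iloc[0]['term'] = 687.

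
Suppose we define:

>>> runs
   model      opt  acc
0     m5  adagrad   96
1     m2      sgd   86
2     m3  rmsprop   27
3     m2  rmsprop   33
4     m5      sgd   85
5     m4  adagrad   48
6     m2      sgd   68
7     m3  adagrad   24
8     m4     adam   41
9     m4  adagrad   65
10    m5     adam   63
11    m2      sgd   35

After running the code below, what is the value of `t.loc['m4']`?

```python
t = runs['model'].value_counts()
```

3

value_counts of model:
model
m2    4
m5    3
m4    3
m3    2
Name: count, dtype: int64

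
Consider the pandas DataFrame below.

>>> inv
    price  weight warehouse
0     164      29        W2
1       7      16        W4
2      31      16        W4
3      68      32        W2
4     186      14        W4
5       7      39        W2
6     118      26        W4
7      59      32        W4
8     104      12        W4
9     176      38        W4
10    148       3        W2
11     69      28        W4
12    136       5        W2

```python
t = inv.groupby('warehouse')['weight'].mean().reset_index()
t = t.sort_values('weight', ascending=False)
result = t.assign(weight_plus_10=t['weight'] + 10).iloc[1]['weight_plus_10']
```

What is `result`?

group by warehouse, mean of weight:
warehouse
W2    21.60
W4    22.75
Name: weight, dtype: float64
reset_index():
  warehouse  weight
0        W2   21.60
1        W4   22.75
sort by weight descending:
  warehouse  weight
1        W4   22.75
0        W2   21.60
add column weight_plus_10 = t['weight'] + 10:
  warehouse  weight  weight_plus_10
1        W4   22.75           32.75
0        W2   21.60           31.60
Finally, value at position 1, column 'weight_plus_10' = 31.6.

31.6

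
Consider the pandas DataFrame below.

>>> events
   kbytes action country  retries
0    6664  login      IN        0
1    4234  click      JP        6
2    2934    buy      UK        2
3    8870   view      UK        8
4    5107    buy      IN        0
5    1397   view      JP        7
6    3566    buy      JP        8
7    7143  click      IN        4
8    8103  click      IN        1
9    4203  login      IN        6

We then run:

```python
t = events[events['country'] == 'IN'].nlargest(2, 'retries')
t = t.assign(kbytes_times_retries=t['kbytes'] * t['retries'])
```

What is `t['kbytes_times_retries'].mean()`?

26895.0

filter rows where country == 'IN':
   kbytes action country  retries
0    6664  login      IN        0
4    5107    buy      IN        0
7    7143  click      IN        4
8    8103  click      IN        1
9    4203  login      IN        6
take 2 rows with largest retries:
   kbytes action country  retries
9    4203  login      IN        6
7    7143  click      IN        4
add column kbytes_times_retries = t['kbytes'] * t['retries']:
   kbytes action country  retries  kbytes_times_retries
9    4203  login      IN        6                 25218
7    7143  click      IN        4                 28572
Then the mean of column 'kbytes_times_retries': 26895.0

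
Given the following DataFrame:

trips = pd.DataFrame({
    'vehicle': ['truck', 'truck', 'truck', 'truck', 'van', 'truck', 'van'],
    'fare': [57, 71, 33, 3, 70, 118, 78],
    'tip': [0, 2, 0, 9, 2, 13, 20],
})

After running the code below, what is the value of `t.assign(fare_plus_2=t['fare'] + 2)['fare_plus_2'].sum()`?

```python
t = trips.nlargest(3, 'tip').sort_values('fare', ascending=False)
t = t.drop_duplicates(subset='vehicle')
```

take 3 rows with largest tip:
  vehicle  fare  tip
6     van    78   20
5   truck   118   13
3   truck     3    9
sort by fare descending:
  vehicle  fare  tip
5   truck   118   13
6     van    78   20
3   truck     3    9
drop duplicate vehicle (keep=first):
  vehicle  fare  tip
5   truck   118   13
6     van    78   20
add column fare_plus_2 = t['fare'] + 2:
  vehicle  fare  tip  fare_plus_2
5   truck   118   13          120
6     van    78   20           80

200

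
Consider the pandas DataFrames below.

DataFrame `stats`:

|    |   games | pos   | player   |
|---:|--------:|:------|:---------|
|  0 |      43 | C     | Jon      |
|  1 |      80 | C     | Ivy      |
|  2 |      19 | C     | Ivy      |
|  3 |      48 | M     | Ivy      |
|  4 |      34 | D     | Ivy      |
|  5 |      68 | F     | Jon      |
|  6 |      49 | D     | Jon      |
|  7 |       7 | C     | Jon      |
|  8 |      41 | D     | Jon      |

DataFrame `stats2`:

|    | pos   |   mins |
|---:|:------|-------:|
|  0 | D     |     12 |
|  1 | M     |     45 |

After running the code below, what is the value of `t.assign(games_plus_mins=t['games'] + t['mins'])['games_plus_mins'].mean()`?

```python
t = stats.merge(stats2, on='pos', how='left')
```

63.25

merge on 'pos' (how='left') → 9 rows:
   games pos player  mins
0     43   C    Jon   NaN
1     80   C    Ivy   NaN
2     19   C    Ivy   NaN
3     48   M    Ivy  45.0
4     34   D    Ivy  12.0
5     68   F    Jon   NaN
6     49   D    Jon  12.0
7      7   C    Jon   NaN
8     41   D    Jon  12.0
add column games_plus_mins = t['games'] + t['mins']:
   games pos player  mins  games_plus_mins
0     43   C    Jon   NaN              NaN
1     80   C    Ivy   NaN              NaN
2     19   C    Ivy   NaN              NaN
3     48   M    Ivy  45.0             93.0
4     34   D    Ivy  12.0             46.0
5     68   F    Jon   NaN              NaN
6     49   D    Jon  12.0             61.0
7      7   C    Jon   NaN              NaN
8     41   D    Jon  12.0             53.0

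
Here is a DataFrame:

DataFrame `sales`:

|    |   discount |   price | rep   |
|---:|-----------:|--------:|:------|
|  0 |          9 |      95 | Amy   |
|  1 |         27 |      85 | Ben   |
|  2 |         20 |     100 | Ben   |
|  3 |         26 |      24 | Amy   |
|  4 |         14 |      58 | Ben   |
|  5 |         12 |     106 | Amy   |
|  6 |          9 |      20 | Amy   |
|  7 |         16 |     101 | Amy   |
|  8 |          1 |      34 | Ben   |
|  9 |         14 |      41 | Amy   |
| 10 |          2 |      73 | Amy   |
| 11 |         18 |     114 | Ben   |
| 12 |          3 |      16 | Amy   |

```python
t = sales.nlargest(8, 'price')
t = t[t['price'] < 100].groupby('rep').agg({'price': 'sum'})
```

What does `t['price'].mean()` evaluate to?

155.5

take 8 rows with largest price:
    discount  price  rep
11        18    114  Ben
5         12    106  Amy
7         16    101  Amy
2         20    100  Ben
0          9     95  Amy
1         27     85  Ben
10         2     73  Amy
4         14     58  Ben
filter rows where price < 100:
    discount  price  rep
0          9     95  Amy
1         27     85  Ben
10         2     73  Amy
4         14     58  Ben
group by rep, sum of price:
     price
rep       
Amy    168
Ben    143
mean of column 'price' → 155.5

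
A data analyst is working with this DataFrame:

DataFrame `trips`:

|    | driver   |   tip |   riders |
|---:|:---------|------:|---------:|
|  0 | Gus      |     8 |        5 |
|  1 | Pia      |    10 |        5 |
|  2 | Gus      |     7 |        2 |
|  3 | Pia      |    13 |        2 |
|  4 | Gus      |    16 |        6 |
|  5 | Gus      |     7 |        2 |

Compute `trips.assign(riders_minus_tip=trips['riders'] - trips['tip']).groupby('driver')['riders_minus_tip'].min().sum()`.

-21

add column riders_minus_tip = trips['riders'] - trips['tip']:
  driver  tip  riders  riders_minus_tip
0    Gus    8       5                -3
1    Pia   10       5                -5
2    Gus    7       2                -5
3    Pia   13       2               -11
4    Gus   16       6               -10
5    Gus    7       2                -5
group by driver, min of riders_minus_tip:
driver
Gus   -10
Pia   -11
Name: riders_minus_tip, dtype: int64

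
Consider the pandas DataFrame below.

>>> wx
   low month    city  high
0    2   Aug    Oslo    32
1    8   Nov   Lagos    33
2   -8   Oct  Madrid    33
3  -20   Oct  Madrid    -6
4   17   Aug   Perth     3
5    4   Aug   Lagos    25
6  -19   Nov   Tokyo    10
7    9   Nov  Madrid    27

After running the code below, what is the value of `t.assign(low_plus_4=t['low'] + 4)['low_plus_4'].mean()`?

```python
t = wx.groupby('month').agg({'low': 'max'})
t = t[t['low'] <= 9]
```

group by month, max of low:
       low
month     
Aug     17
Nov      9
Oct     -8
filter rows where low <= 9:
       low
month     
Nov      9
Oct     -8
add column low_plus_4 = t['low'] + 4:
       low  low_plus_4
month                 
Nov      9          13
Oct     -8          -4
Then the mean of column 'low_plus_4': 4.5

4.5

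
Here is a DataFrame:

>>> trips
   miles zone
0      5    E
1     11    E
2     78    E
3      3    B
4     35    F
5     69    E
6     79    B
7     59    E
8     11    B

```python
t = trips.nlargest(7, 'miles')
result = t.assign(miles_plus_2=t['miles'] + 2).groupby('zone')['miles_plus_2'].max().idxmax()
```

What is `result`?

take 7 rows with largest miles:
   miles zone
6     79    B
2     78    E
5     69    E
7     59    E
4     35    F
1     11    E
8     11    B
add column miles_plus_2 = t['miles'] + 2:
   miles zone  miles_plus_2
6     79    B            81
2     78    E            80
5     69    E            71
7     59    E            61
4     35    F            37
1     11    E            13
8     11    B            13
group by zone, max of miles_plus_2:
zone
B    81
E    80
F    37
Name: miles_plus_2, dtype: int64
So idxmax() = B.

B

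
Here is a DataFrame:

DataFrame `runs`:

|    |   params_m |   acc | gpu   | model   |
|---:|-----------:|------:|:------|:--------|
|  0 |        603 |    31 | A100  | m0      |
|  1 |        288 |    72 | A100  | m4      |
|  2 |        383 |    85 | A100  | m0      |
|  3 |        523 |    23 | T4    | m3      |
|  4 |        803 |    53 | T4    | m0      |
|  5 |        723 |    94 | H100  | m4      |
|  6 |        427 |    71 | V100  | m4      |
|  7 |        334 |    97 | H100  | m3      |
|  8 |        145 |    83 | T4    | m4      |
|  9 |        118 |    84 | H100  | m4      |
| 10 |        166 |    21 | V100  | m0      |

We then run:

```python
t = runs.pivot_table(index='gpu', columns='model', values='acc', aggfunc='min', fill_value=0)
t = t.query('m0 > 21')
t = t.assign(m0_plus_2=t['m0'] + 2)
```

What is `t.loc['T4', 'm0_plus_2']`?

55

pivot: rows=gpu, cols=model, min(acc):
model  m0  m3  m4
gpu              
A100   31   0  72
H100    0  97  84
T4     53  23  83
V100   21   0  71
filter rows where m0 > 21:
model  m0  m3  m4
gpu              
A100   31   0  72
T4     53  23  83
add column m0_plus_2 = t['m0'] + 2:
model  m0  m3  m4  m0_plus_2
gpu                         
A100   31   0  72         33
T4     53  23  83         55
Then the value at row 'T4', column 'm0_plus_2': 55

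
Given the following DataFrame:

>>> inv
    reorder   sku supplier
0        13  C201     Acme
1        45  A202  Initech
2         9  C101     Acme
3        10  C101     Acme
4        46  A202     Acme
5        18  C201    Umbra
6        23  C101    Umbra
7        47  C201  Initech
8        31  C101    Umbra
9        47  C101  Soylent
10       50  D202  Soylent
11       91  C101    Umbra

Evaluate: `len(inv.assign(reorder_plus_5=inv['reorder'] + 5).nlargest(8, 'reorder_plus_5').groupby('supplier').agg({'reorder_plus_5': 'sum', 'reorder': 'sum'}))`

4

add column reorder_plus_5 = inv['reorder'] + 5:
    reorder   sku supplier  reorder_plus_5
0        13  C201     Acme              18
1        45  A202  Initech              50
2         9  C101     Acme              14
3        10  C101     Acme              15
4        46  A202     Acme              51
5        18  C201    Umbra              23
6        23  C101    Umbra              28
7        47  C201  Initech              52
8        31  C101    Umbra              36
9        47  C101  Soylent              52
10       50  D202  Soylent              55
11       91  C101    Umbra              96
take 8 rows with largest reorder_plus_5:
    reorder   sku supplier  reorder_plus_5
11       91  C101    Umbra              96
10       50  D202  Soylent              55
7        47  C201  Initech              52
9        47  C101  Soylent              52
4        46  A202     Acme              51
1        45  A202  Initech              50
8        31  C101    Umbra              36
6        23  C101    Umbra              28
group by supplier: sum(reorder_plus_5), sum(reorder):
          reorder_plus_5  reorder
supplier                         
Acme                  51       46
Initech              102       92
Soylent              107       97
Umbra                160      145
Then the number of rows: 4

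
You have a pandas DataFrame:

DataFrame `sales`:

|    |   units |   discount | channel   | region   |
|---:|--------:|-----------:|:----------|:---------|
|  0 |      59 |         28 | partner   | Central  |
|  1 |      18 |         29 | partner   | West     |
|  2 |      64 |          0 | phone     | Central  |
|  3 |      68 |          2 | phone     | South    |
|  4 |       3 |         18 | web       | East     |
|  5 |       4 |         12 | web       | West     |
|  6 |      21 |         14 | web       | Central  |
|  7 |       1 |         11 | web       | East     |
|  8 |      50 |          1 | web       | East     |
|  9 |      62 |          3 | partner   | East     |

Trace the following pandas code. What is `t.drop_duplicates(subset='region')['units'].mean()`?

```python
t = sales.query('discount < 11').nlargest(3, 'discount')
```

filter rows where discount < 11:
   units  discount  channel   region
2     64         0    phone  Central
3     68         2    phone    South
8     50         1      web     East
9     62         3  partner     East
take 3 rows with largest discount:
   units  discount  channel region
9     62         3  partner   East
3     68         2    phone  South
8     50         1      web   East
drop duplicate region (keep=first):
   units  discount  channel region
9     62         3  partner   East
3     68         2    phone  South
mean of column 'units' → 65.0

65.0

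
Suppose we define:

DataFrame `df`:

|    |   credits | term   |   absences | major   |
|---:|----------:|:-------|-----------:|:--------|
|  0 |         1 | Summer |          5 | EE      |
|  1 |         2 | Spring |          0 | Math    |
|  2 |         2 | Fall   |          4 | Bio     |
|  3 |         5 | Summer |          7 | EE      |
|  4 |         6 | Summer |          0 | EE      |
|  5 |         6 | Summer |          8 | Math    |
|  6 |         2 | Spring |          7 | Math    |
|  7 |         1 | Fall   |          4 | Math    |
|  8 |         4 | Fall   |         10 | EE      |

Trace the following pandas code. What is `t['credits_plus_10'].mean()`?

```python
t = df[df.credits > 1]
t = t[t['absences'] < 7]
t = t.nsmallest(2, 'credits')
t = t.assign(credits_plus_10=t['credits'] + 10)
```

filter rows where credits > 1:
   credits    term  absences major
1        2  Spring         0  Math
2        2    Fall         4   Bio
3        5  Summer         7    EE
4        6  Summer         0    EE
5        6  Summer         8  Math
6        2  Spring         7  Math
8        4    Fall        10    EE
filter rows where absences < 7:
   credits    term  absences major
1        2  Spring         0  Math
2        2    Fall         4   Bio
4        6  Summer         0    EE
take 2 rows with smallest credits:
   credits    term  absences major
1        2  Spring         0  Math
2        2    Fall         4   Bio
add column credits_plus_10 = t['credits'] + 10:
   credits    term  absences major  credits_plus_10
1        2  Spring         0  Math               12
2        2    Fall         4   Bio               12
Reading off the mean of column 'credits_plus_10', we get 12.0.

12.0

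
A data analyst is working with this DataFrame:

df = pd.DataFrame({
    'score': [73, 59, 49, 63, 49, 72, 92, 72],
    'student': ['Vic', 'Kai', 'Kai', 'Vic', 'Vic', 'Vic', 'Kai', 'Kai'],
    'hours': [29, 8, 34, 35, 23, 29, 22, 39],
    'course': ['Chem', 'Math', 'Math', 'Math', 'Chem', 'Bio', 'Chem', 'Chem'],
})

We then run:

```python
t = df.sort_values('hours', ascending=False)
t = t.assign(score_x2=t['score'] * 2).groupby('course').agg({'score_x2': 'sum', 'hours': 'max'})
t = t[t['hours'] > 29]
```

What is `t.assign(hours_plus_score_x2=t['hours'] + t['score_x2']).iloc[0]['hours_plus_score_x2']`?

sort by hours descending:
   score student  hours course
7     72     Kai     39   Chem
3     63     Vic     35   Math
2     49     Kai     34   Math
0     73     Vic     29   Chem
5     72     Vic     29    Bio
4     49     Vic     23   Chem
6     92     Kai     22   Chem
1     59     Kai      8   Math
add column score_x2 = t['score'] * 2:
   score student  hours course  score_x2
7     72     Kai     39   Chem       144
3     63     Vic     35   Math       126
2     49     Kai     34   Math        98
0     73     Vic     29   Chem       146
5     72     Vic     29    Bio       144
4     49     Vic     23   Chem        98
6     92     Kai     22   Chem       184
1     59     Kai      8   Math       118
group by course: sum(score_x2), max(hours):
        score_x2  hours
course                 
Bio          144     29
Chem         572     39
Math         342     35
filter rows where hours > 29:
        score_x2  hours
course                 
Chem         572     39
Math         342     35
add column hours_plus_score_x2 = t['hours'] + t['score_x2']:
        score_x2  hours  hours_plus_score_x2
course                                      
Chem         572     39                  611
Math         342     35                  377
Taking the value at position 0, column 'hours_plus_score_x2' gives 611.

611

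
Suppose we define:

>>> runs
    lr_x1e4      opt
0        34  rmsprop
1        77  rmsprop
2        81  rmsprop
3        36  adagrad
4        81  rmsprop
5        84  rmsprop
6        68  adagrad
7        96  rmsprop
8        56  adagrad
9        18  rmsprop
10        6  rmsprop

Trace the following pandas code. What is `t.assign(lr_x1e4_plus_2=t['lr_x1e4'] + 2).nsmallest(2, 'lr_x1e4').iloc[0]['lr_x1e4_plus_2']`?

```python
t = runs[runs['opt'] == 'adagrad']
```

38

filter rows where opt == 'adagrad':
   lr_x1e4      opt
3       36  adagrad
6       68  adagrad
8       56  adagrad
add column lr_x1e4_plus_2 = t['lr_x1e4'] + 2:
   lr_x1e4      opt  lr_x1e4_plus_2
3       36  adagrad              38
6       68  adagrad              70
8       56  adagrad              58
take 2 rows with smallest lr_x1e4:
   lr_x1e4      opt  lr_x1e4_plus_2
3       36  adagrad              38
8       56  adagrad              58
So iloc[0]['lr_x1e4_plus_2'] = 38.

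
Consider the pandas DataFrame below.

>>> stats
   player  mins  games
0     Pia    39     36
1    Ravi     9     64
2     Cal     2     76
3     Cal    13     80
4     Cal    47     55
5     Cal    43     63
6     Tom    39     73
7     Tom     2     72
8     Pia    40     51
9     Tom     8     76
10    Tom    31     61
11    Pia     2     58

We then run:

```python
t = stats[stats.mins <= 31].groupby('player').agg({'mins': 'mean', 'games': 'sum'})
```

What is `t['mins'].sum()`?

32.1666666667

filter rows where mins <= 31:
   player  mins  games
1    Ravi     9     64
2     Cal     2     76
3     Cal    13     80
7     Tom     2     72
9     Tom     8     76
10    Tom    31     61
11    Pia     2     58
group by player: mean(mins), sum(games):
             mins  games
player                  
Cal      7.500000    156
Pia      2.000000     58
Ravi     9.000000     64
Tom     13.666667    209
So sum() = 32.1666666667.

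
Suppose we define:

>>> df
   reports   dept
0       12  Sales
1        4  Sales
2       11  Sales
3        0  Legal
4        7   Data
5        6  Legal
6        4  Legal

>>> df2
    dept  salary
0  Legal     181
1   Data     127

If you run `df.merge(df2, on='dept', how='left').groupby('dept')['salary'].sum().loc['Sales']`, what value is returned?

merge on 'dept' (how='left') → 7 rows:
   reports   dept  salary
0       12  Sales     NaN
1        4  Sales     NaN
2       11  Sales     NaN
3        0  Legal   181.0
4        7   Data   127.0
5        6  Legal   181.0
6        4  Legal   181.0
group by dept, sum of salary:
dept
Data     127.0
Legal    543.0
Sales      0.0
Name: salary, dtype: float64
Then the value at index 'Sales': 0.0

0.0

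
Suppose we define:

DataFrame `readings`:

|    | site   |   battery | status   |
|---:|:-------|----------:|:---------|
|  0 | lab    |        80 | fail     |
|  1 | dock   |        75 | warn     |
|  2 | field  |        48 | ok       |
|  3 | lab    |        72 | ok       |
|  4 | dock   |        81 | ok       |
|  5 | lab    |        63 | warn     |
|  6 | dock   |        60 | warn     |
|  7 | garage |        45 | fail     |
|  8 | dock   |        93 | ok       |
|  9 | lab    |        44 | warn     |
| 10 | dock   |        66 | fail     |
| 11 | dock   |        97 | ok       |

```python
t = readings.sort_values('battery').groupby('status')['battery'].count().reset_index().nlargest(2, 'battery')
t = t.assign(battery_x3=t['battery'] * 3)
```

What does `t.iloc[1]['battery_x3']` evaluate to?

12

sort by battery:
      site  battery status
9      lab       44   warn
7   garage       45   fail
2    field       48     ok
6     dock       60   warn
5      lab       63   warn
10    dock       66   fail
3      lab       72     ok
1     dock       75   warn
0      lab       80   fail
4     dock       81     ok
8     dock       93     ok
11    dock       97     ok
group by status, count of battery:
status
fail    3
ok      5
warn    4
Name: battery, dtype: int64
reset_index():
  status  battery
0   fail        3
1     ok        5
2   warn        4
take 2 rows with largest battery:
  status  battery
1     ok        5
2   warn        4
add column battery_x3 = t['battery'] * 3:
  status  battery  battery_x3
1     ok        5          15
2   warn        4          12
Then the value at position 1, column 'battery_x3': 12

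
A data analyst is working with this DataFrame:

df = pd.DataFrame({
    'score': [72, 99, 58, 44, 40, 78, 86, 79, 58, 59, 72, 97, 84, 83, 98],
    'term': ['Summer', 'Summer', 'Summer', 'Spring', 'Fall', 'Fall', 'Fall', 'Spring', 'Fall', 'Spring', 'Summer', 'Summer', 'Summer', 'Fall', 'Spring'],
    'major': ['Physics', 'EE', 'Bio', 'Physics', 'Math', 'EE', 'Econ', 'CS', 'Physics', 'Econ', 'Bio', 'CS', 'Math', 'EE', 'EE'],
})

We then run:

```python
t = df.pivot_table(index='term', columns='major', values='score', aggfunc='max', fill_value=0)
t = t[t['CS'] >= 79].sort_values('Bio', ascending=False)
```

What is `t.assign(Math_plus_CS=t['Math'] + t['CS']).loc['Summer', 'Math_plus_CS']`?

pivot: rows=term, cols=major, max(score):
major   Bio  CS  EE  Econ  Math  Physics
term                                    
Fall      0   0  83    86    40       58
Spring    0  79  98    59     0       44
Summer   72  97  99     0    84       72
filter rows where CS >= 79:
major   Bio  CS  EE  Econ  Math  Physics
term                                    
Spring    0  79  98    59     0       44
Summer   72  97  99     0    84       72
sort by Bio descending:
major   Bio  CS  EE  Econ  Math  Physics
term                                    
Summer   72  97  99     0    84       72
Spring    0  79  98    59     0       44
add column Math_plus_CS = t['Math'] + t['CS']:
major   Bio  CS  EE  Econ  Math  Physics  Math_plus_CS
term                                                  
Summer   72  97  99     0    84       72           181
Spring    0  79  98    59     0       44            79
Then the value at row 'Summer', column 'Math_plus_CS': 181

181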